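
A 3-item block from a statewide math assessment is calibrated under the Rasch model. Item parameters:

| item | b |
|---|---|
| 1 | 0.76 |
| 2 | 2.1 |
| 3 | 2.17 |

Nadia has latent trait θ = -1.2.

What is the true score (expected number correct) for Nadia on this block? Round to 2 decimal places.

0.19

P(θ) = 1 / (1 + exp(−(θ − b)))
P_1 = 1/(1+e^{1.9600}) = 0.1235
P_2 = 1/(1+e^{3.3000}) = 0.0356
P_3 = 1/(1+e^{3.3700}) = 0.0332
E[score] = 0.1235 + 0.0356 + 0.0332 = 0.1923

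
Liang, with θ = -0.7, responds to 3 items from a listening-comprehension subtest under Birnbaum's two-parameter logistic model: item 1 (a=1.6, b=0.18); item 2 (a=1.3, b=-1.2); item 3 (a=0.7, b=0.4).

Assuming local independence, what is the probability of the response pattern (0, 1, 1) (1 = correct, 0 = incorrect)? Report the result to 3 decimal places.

0.167

P(θ) = 1 / (1 + exp(−a(θ − b)))
P_1 = 1/(1+e^{1.4080}) = 0.1965
P_2 = 1/(1+e^{-0.6500}) = 0.6570
P_3 = 1/(1+e^{0.7700}) = 0.3165
L = (1−P_1) × P_2 × P_3 = 0.8035 × 0.6570 × 0.3165 = 0.16706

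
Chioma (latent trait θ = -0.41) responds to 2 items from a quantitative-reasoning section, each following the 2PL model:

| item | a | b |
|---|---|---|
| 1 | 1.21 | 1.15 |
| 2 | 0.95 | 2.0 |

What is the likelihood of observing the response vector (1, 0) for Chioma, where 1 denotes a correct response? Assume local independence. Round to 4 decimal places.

0.1194

P(θ) = 1 / (1 + exp(−a(θ − b)))
P_1 = 1/(1+e^{1.8876}) = 0.1315
P_2 = 1/(1+e^{2.2895}) = 0.0920
L = P_1 × (1−P_2) = 0.1315 × 0.9080 = 0.11942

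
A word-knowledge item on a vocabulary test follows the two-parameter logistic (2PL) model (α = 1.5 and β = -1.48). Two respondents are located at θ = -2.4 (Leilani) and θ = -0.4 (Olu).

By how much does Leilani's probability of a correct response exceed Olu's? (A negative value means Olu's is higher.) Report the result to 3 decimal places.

P(θ) = 1 / (1 + exp(−α(θ − β)))
P(Leilani) = 0.2010  [exponent -1.3800]
P(Olu) = 0.8348  [exponent 1.6200]
Difference = 0.2010 − 0.8348 = -0.6338

-0.634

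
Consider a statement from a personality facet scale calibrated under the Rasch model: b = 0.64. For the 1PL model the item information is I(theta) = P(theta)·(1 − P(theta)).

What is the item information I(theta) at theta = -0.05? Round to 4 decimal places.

0.2225

P = 1/(1+e^{0.6900}) = 0.3340
P(1−P) = 0.3340 × 0.6660 = 0.2225
I = P(1−P) = 0.22245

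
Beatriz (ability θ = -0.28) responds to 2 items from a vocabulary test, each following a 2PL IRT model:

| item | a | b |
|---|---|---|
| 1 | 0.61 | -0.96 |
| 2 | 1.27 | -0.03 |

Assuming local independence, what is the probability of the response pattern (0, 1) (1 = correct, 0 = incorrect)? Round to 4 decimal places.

0.1676

P(θ) = 1 / (1 + exp(−a(θ − b)))
P_1 = 1/(1+e^{-0.4148}) = 0.6022
P_2 = 1/(1+e^{0.3175}) = 0.4213
L = (1−P_1) × P_2 = 0.3978 × 0.4213 = 0.16757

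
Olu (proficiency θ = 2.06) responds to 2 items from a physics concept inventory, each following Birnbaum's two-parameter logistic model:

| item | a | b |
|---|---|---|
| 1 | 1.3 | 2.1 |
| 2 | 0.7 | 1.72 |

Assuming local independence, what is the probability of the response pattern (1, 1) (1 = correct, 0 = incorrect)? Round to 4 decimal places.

0.2723

P(θ) = 1 / (1 + exp(−a(θ − b)))
P_1 = 1/(1+e^{0.0520}) = 0.4870
P_2 = 1/(1+e^{-0.2380}) = 0.5592
L = P_1 × P_2 = 0.4870 × 0.5592 = 0.27234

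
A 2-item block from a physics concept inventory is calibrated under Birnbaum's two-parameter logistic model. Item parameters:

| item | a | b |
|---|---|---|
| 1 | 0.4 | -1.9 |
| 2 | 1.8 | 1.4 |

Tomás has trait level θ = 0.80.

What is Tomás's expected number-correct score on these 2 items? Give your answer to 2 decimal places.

1.00

P(θ) = 1 / (1 + exp(−a(θ − b)))
P_1 = 1/(1+e^{-1.0800}) = 0.7465
P_2 = 1/(1+e^{1.0800}) = 0.2535
E[score] = 0.7465 + 0.2535 = 1.0000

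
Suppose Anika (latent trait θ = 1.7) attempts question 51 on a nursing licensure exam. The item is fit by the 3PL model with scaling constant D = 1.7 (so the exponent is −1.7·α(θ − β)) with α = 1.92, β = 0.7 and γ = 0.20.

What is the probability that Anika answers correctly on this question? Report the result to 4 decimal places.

P(θ) = γ + (1 − γ) · 1 / (1 + exp(−D·α(θ − β)))
Exponent: 1.7 × 1.92 × (1.7 − 0.7) = 3.2640
1/(1 + e^{-3.2640}) = 0.9632
P = 0.20 + 0.80 × 0.9632 = 0.9705

0.9705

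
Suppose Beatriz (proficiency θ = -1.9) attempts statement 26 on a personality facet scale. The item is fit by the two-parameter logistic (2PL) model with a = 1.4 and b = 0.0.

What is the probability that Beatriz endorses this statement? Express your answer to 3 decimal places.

P(θ) = 1 / (1 + exp(−a(θ − b)))
Exponent: 1.4 × (-1.9 − 0.0) = -2.6600
1/(1 + e^{2.6600}) = 0.0654

0.065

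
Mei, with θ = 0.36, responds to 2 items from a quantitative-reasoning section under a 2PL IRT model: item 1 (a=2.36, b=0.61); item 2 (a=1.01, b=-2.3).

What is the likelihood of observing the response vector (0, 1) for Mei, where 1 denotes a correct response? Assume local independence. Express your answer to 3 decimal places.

0.602

P(θ) = 1 / (1 + exp(−a(θ − b)))
P_1 = 1/(1+e^{0.5900}) = 0.3566
P_2 = 1/(1+e^{-2.6866}) = 0.9362
L = (1−P_1) × P_2 = 0.6434 × 0.9362 = 0.60234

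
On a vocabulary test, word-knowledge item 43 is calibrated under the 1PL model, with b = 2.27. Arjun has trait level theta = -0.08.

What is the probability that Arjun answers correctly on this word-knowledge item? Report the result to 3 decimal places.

P(theta) = 1 / (1 + exp(−(theta − b)))
Exponent: (-0.08 − 2.27) = -2.3500
1/(1 + e^{2.3500}) = 0.0871
P = 0.0871

0.087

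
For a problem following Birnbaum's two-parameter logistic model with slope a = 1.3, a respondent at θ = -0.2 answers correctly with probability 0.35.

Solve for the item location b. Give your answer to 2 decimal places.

P(θ) = 1 / (1 + exp(−a(θ − b)))
logit(0.35) = ln(0.35/0.65) = -0.6190
b = θ − logit/(a) = -0.2 − (-0.6190)/1.3000 = 0.2762

0.28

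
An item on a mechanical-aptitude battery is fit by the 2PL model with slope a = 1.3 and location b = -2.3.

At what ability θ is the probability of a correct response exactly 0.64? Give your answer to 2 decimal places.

-1.86

P(θ) = 1 / (1 + exp(−a(θ − b)))
logit = ln(0.6400/0.3600) = 0.5754
θ = b + logit/(a) = -2.3 + 0.5754/1.3000 = -1.8574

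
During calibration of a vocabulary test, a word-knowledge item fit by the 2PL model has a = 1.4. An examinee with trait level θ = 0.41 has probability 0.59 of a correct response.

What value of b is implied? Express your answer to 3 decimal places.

0.150

P(θ) = 1 / (1 + exp(−a(θ − b)))
logit(0.59) = ln(0.59/0.41) = 0.3640
b = θ − logit/(a) = 0.41 − 0.3640/1.4000 = 0.1500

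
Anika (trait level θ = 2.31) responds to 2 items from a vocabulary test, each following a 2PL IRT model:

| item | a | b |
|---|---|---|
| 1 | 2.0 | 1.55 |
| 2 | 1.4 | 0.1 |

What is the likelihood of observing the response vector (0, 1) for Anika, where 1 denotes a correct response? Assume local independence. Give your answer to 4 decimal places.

0.1717

P(θ) = 1 / (1 + exp(−a(θ − b)))
P_1 = 1/(1+e^{-1.5200}) = 0.8205
P_2 = 1/(1+e^{-3.0940}) = 0.9566
L = (1−P_1) × P_2 = 0.1795 × 0.9566 = 0.17168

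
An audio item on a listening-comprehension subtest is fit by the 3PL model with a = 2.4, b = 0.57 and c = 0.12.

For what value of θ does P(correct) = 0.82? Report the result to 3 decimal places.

1.136

P(θ) = c + (1 − c) · 1 / (1 + exp(−a(θ − b)))
Remove guessing floor: (0.82 − 0.12)/(1 − 0.12) = 0.7955
logit = ln(0.7955/0.2045) = 1.3581
θ = b + logit/(a) = 0.57 + 1.3581/2.4000 = 1.1359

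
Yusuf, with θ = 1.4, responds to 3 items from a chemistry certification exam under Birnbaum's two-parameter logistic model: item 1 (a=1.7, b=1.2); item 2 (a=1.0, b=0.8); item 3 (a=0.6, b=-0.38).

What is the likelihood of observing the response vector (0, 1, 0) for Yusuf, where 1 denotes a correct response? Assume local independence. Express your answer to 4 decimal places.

0.0687

P(θ) = 1 / (1 + exp(−a(θ − b)))
P_1 = 1/(1+e^{-0.3400}) = 0.5842
P_2 = 1/(1+e^{-0.6000}) = 0.6457
P_3 = 1/(1+e^{-1.0680}) = 0.7442
L = (1−P_1) × P_2 × (1−P_3) = 0.4158 × 0.6457 × 0.2558 = 0.06867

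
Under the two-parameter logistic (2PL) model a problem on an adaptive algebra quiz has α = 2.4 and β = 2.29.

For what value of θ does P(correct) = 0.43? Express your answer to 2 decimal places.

P(θ) = 1 / (1 + exp(−α(θ − β)))
logit = ln(0.4300/0.5700) = -0.2819
θ = β + logit/(α) = 2.29 + (-0.2819)/2.4000 = 2.1726

2.17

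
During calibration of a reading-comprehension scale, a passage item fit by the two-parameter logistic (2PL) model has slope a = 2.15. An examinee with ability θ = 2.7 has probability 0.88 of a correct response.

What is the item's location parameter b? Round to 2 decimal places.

P(θ) = 1 / (1 + exp(−a(θ − b)))
logit(0.88) = ln(0.88/0.12) = 1.9924
b = θ − logit/(a) = 2.7 − 1.9924/2.1500 = 1.7733

1.77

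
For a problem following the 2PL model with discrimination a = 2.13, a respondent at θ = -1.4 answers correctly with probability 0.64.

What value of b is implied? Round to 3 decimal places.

-1.670

P(θ) = 1 / (1 + exp(−a(θ − b)))
logit(0.64) = ln(0.64/0.36) = 0.5754
b = θ − logit/(a) = -1.4 − 0.5754/2.1300 = -1.6701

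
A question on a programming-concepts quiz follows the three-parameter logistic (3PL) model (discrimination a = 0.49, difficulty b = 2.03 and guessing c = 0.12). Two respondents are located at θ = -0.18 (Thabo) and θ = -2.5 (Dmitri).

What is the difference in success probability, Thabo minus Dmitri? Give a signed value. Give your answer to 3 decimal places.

0.136

P(θ) = c + (1 − c) · 1 / (1 + exp(−a(θ − b)))
P(Thabo) = 0.3426  [exponent -1.0829]
P(Dmitri) = 0.2062  [exponent -2.2197]
Difference = 0.3426 − 0.2062 = 0.1364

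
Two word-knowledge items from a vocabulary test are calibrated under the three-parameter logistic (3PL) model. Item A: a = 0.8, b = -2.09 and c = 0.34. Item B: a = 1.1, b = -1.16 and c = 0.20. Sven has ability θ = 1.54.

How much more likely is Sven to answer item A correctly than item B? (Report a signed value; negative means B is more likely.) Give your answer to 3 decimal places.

P(θ) = c + (1 − c) · 1 / (1 + exp(−a(θ − b)))
P_A = 0.9657
P_B = 0.9610
P_A − P_B = 0.0047

0.005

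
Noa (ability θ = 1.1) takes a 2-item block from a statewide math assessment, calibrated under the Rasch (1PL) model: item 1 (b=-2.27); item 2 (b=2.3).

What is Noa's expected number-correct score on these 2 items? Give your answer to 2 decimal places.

1.20

P(θ) = 1 / (1 + exp(−(θ − b)))
P_1 = 1/(1+e^{-3.3700}) = 0.9668
P_2 = 1/(1+e^{1.2000}) = 0.2315
E[score] = 0.9668 + 0.2315 = 1.1982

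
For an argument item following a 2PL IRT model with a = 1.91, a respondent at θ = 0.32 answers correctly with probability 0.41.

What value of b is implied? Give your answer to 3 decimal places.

0.511

P(θ) = 1 / (1 + exp(−a(θ − b)))
logit(0.41) = ln(0.41/0.59) = -0.3640
b = θ − logit/(a) = 0.32 − (-0.3640)/1.9100 = 0.5106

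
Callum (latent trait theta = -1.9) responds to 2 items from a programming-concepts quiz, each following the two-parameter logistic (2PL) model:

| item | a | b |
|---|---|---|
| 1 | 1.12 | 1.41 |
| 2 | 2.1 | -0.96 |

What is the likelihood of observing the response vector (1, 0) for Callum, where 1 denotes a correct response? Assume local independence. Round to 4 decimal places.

0.0210

P(theta) = 1 / (1 + exp(−a(theta − b)))
P_1 = 1/(1+e^{3.7072}) = 0.0240
P_2 = 1/(1+e^{1.9740}) = 0.1220
L = P_1 × (1−P_2) = 0.0240 × 0.8780 = 0.02104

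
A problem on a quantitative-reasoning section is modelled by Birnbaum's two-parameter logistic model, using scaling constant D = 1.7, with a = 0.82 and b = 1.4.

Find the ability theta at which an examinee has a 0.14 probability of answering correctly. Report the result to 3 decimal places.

P(theta) = 1 / (1 + exp(−D·a(theta − b)))
logit = ln(0.1400/0.8600) = -1.8153
theta = b + logit/(1.7·a) = 1.4 + (-1.8153)/1.3940 = 0.0978

0.098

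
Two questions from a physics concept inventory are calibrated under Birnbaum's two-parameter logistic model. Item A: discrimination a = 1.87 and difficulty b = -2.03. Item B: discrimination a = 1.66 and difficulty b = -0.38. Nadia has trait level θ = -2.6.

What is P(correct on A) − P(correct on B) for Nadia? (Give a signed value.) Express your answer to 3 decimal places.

P(θ) = 1 / (1 + exp(−a(θ − b)))
P_A = 0.2562
P_B = 0.0245
P_A − P_B = 0.2317

0.232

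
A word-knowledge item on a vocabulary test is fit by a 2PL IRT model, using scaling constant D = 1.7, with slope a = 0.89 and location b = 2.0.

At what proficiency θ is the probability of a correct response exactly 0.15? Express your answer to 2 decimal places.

0.85

P(θ) = 1 / (1 + exp(−D·a(θ − b)))
logit = ln(0.1500/0.8500) = -1.7346
θ = b + logit/(1.7·a) = 2.0 + (-1.7346)/1.5130 = 0.8535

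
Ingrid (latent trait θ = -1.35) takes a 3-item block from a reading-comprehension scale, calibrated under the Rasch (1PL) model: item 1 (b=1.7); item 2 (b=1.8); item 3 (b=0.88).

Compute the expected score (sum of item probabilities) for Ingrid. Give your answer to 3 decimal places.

P(θ) = 1 / (1 + exp(−(θ − b)))
P_1 = 1/(1+e^{3.0500}) = 0.0452
P_2 = 1/(1+e^{3.1500}) = 0.0411
P_3 = 1/(1+e^{2.2300}) = 0.0971
E[score] = 0.0452 + 0.0411 + 0.0971 = 0.1834

0.183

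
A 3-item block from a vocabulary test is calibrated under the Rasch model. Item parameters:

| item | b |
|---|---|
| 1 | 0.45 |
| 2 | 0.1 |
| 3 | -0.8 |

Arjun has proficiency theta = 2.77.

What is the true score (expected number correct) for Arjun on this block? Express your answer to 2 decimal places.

2.82

P(theta) = 1 / (1 + exp(−(theta − b)))
P_1 = 1/(1+e^{-2.3200}) = 0.9105
P_2 = 1/(1+e^{-2.6700}) = 0.9352
P_3 = 1/(1+e^{-3.5700}) = 0.9726
E[score] = 0.9105 + 0.9352 + 0.9726 = 2.8184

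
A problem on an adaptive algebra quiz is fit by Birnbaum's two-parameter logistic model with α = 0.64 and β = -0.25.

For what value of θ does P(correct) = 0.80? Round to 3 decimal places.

P(θ) = 1 / (1 + exp(−α(θ − β)))
logit = ln(0.8000/0.2000) = 1.3863
θ = β + logit/(α) = -0.25 + 1.3863/0.6400 = 1.9161

1.916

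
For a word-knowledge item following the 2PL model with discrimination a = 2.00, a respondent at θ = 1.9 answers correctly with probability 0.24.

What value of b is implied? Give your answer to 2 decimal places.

2.48

P(θ) = 1 / (1 + exp(−a(θ − b)))
logit(0.24) = ln(0.24/0.76) = -1.1527
b = θ − logit/(a) = 1.9 − (-1.1527)/2.0000 = 2.4763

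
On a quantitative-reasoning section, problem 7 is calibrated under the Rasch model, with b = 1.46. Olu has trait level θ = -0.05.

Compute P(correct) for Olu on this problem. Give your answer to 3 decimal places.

P(θ) = 1 / (1 + exp(−(θ − b)))
Exponent: (-0.05 − 1.46) = -1.5100
1/(1 + e^{1.5100}) = 0.1809
P = 0.1809

0.181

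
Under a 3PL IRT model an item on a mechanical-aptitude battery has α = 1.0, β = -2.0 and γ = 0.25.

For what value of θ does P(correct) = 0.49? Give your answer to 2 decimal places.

P(θ) = γ + (1 − γ) · 1 / (1 + exp(−α(θ − β)))
Remove guessing floor: (0.49 − 0.25)/(1 − 0.25) = 0.3200
logit = ln(0.3200/0.6800) = -0.7538
θ = β + logit/(α) = -2.0 + (-0.7538)/1.0000 = -2.7538

-2.75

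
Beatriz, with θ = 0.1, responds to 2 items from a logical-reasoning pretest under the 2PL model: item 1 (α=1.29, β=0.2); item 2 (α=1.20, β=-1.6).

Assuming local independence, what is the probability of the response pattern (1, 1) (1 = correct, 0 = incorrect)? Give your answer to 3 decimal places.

P(θ) = 1 / (1 + exp(−α(θ − β)))
P_1 = 1/(1+e^{0.1290}) = 0.4678
P_2 = 1/(1+e^{-2.0400}) = 0.8849
L = P_1 × P_2 = 0.4678 × 0.8849 = 0.41397

0.414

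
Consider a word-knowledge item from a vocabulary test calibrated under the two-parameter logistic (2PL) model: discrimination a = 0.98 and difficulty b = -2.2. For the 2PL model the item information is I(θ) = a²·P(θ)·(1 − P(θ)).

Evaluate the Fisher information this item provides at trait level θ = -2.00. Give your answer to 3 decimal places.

0.238

P = 1/(1+e^{-0.1960}) = 0.5488
P(1−P) = 0.5488 × 0.4512 = 0.2476
I = a² × P(1−P) = 0.98² × 0.2476 = 0.23781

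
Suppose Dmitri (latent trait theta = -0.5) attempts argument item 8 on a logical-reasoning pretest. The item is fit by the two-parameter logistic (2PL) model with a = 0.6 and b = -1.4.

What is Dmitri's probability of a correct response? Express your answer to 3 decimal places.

0.632

P(theta) = 1 / (1 + exp(−a(theta − b)))
Exponent: 0.6 × (-0.5 − (-1.4)) = 0.5400
1/(1 + e^{-0.5400}) = 0.6318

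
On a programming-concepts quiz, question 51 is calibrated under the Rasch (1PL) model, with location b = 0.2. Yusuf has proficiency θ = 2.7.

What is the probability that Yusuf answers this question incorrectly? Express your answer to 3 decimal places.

0.076

P(θ) = 1 / (1 + exp(−(θ − b)))
Exponent: (2.7 − 0.2) = 2.5000
1/(1 + e^{-2.5000}) = 0.9241
P = 0.9241
P(incorrect) = 1 − 0.9241 = 0.0759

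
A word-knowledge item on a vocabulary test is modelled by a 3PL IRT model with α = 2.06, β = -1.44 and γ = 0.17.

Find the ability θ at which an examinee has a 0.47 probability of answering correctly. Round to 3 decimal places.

-1.716

P(θ) = γ + (1 − γ) · 1 / (1 + exp(−α(θ − β)))
Remove guessing floor: (0.47 − 0.17)/(1 − 0.17) = 0.3614
logit = ln(0.3614/0.6386) = -0.5691
θ = β + logit/(α) = -1.44 + (-0.5691)/2.0600 = -1.7163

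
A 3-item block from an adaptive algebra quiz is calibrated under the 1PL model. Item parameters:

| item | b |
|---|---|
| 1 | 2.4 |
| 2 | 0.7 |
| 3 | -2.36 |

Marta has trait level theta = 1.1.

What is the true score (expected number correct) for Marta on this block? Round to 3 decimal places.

P(theta) = 1 / (1 + exp(−(theta − b)))
P_1 = 1/(1+e^{1.3000}) = 0.2142
P_2 = 1/(1+e^{-0.4000}) = 0.5987
P_3 = 1/(1+e^{-3.4600}) = 0.9695
E[score] = 0.2142 + 0.5987 + 0.9695 = 1.7824

1.782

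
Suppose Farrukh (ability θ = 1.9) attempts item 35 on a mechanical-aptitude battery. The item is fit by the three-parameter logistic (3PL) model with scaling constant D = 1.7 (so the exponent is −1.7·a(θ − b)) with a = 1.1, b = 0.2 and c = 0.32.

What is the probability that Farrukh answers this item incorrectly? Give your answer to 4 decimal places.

0.0272

P(θ) = c + (1 − c) · 1 / (1 + exp(−D·a(θ − b)))
Exponent: 1.7 × 1.1 × (1.9 − 0.2) = 3.1790
1/(1 + e^{-3.1790}) = 0.9600
P = 0.32 + 0.68 × 0.9600 = 0.9728
P(incorrect) = 1 − 0.9728 = 0.0272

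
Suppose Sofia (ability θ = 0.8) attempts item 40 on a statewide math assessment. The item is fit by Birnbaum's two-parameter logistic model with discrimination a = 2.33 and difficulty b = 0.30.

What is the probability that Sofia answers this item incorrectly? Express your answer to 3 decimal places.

0.238

P(θ) = 1 / (1 + exp(−a(θ − b)))
Exponent: 2.33 × (0.8 − 0.30) = 1.1650
1/(1 + e^{-1.1650}) = 0.7622
P(incorrect) = 1 − 0.7622 = 0.2378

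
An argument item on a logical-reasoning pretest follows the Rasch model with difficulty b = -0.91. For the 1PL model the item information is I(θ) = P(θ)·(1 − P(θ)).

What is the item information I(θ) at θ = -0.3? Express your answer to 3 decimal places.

P = 1/(1+e^{-0.6100}) = 0.6479
P(1−P) = 0.6479 × 0.3521 = 0.2281
I = P(1−P) = 0.22811

0.228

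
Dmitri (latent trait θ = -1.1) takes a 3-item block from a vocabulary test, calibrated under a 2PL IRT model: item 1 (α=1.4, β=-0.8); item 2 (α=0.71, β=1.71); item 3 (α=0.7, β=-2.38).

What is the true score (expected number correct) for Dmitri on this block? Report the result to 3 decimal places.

1.226

P(θ) = 1 / (1 + exp(−α(θ − β)))
P_1 = 1/(1+e^{0.4200}) = 0.3965
P_2 = 1/(1+e^{1.9951}) = 0.1197
P_3 = 1/(1+e^{-0.8960}) = 0.7101
E[score] = 0.3965 + 0.1197 + 0.7101 = 1.2264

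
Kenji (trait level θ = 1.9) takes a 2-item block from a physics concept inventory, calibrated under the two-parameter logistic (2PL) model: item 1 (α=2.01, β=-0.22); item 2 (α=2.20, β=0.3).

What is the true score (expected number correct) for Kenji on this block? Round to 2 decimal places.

1.96

P(θ) = 1 / (1 + exp(−α(θ − β)))
P_1 = 1/(1+e^{-4.2612}) = 0.9861
P_2 = 1/(1+e^{-3.5200}) = 0.9713
E[score] = 0.9861 + 0.9713 = 1.9573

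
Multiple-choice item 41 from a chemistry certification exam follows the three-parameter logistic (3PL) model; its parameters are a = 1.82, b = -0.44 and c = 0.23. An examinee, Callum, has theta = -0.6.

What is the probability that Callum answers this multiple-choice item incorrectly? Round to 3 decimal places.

0.441

P(theta) = c + (1 − c) · 1 / (1 + exp(−a(theta − b)))
Exponent: 1.82 × (-0.6 − (-0.44)) = -0.2912
1/(1 + e^{0.2912}) = 0.4277
P = 0.23 + 0.77 × 0.4277 = 0.5593
P(incorrect) = 1 − 0.5593 = 0.4407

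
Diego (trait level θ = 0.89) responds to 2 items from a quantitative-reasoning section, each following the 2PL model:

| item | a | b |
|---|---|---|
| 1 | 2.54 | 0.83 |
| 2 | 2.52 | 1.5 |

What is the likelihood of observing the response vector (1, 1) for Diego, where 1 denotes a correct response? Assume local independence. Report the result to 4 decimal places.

0.0952

P(θ) = 1 / (1 + exp(−a(θ − b)))
P_1 = 1/(1+e^{-0.1524}) = 0.5380
P_2 = 1/(1+e^{1.5372}) = 0.1769
L = P_1 × P_2 = 0.5380 × 0.1769 = 0.09520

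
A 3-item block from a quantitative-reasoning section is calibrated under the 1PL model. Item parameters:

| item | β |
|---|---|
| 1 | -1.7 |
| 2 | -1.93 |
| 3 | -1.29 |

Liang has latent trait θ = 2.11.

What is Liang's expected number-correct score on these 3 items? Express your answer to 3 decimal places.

2.929

P(θ) = 1 / (1 + exp(−(θ − β)))
P_1 = 1/(1+e^{-3.8100}) = 0.9783
P_2 = 1/(1+e^{-4.0400}) = 0.9827
P_3 = 1/(1+e^{-3.4000}) = 0.9677
E[score] = 0.9783 + 0.9827 + 0.9677 = 2.9287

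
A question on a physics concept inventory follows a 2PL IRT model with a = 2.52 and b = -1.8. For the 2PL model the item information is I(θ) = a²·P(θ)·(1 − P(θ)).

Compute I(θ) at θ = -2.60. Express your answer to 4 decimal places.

P = 1/(1+e^{2.0160}) = 0.1175
P(1−P) = 0.1175 × 0.8825 = 0.1037
I = a² × P(1−P) = 2.52² × 0.1037 = 0.65866

0.6587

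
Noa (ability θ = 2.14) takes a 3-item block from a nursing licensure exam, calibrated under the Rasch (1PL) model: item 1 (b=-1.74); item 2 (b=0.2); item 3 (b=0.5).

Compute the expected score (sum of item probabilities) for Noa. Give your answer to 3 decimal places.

2.692

P(θ) = 1 / (1 + exp(−(θ − b)))
P_1 = 1/(1+e^{-3.8800}) = 0.9798
P_2 = 1/(1+e^{-1.9400}) = 0.8744
P_3 = 1/(1+e^{-1.6400}) = 0.8375
E[score] = 0.9798 + 0.8744 + 0.8375 = 2.6917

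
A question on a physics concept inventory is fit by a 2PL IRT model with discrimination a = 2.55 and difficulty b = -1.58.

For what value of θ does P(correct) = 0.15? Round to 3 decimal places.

P(θ) = 1 / (1 + exp(−a(θ − b)))
logit = ln(0.1500/0.8500) = -1.7346
θ = b + logit/(a) = -1.58 + (-1.7346)/2.5500 = -2.2602

-2.260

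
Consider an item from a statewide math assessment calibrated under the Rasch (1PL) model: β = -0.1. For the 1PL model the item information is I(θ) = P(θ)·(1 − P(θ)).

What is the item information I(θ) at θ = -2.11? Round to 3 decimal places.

0.104

P = 1/(1+e^{2.0100}) = 0.1182
P(1−P) = 0.1182 × 0.8818 = 0.1042
I = P(1−P) = 0.10420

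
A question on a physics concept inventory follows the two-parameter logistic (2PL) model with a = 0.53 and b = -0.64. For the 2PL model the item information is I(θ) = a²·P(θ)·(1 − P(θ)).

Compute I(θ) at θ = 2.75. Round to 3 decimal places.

P = 1/(1+e^{-1.7967}) = 0.8577
P(1−P) = 0.8577 × 0.1423 = 0.1220
I = a² × P(1−P) = 0.53² × 0.1220 = 0.03427

0.034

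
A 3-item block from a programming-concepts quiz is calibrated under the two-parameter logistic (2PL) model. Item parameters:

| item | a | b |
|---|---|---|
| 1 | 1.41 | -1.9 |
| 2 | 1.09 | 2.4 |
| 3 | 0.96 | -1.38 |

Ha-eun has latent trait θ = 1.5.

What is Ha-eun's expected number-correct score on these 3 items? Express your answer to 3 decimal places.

P(θ) = 1 / (1 + exp(−a(θ − b)))
P_1 = 1/(1+e^{-4.7940}) = 0.9918
P_2 = 1/(1+e^{0.9810}) = 0.2727
P_3 = 1/(1+e^{-2.7648}) = 0.9407
E[score] = 0.9918 + 0.2727 + 0.9407 = 2.2052

2.205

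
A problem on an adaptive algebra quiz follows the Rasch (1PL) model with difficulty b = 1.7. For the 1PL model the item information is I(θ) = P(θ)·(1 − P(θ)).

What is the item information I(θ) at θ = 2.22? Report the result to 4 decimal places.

0.2338

P = 1/(1+e^{-0.5200}) = 0.6271
P(1−P) = 0.6271 × 0.3729 = 0.2338
I = P(1−P) = 0.23383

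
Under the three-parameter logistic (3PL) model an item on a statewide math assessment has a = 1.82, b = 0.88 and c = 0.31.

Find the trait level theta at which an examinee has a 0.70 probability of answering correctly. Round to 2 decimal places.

1.02

P(theta) = c + (1 − c) · 1 / (1 + exp(−a(theta − b)))
Remove guessing floor: (0.70 − 0.31)/(1 − 0.31) = 0.5652
logit = ln(0.5652/0.4348) = 0.2624
theta = b + logit/(a) = 0.88 + 0.2624/1.8200 = 1.0242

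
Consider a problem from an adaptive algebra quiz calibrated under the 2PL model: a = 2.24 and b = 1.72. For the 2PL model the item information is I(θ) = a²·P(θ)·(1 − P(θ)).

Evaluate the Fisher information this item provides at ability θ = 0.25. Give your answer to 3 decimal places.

P = 1/(1+e^{3.2928}) = 0.0358
P(1−P) = 0.0358 × 0.9642 = 0.0345
I = a² × P(1−P) = 2.24² × 0.0345 = 0.17329

0.173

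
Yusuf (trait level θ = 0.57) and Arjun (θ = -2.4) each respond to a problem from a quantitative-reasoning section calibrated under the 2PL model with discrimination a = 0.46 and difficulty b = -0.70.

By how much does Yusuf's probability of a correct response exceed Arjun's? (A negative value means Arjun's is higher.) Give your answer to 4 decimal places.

0.3281

P(θ) = 1 / (1 + exp(−a(θ − b)))
P(Yusuf) = 0.6420  [exponent 0.5842]
P(Arjun) = 0.3139  [exponent -0.7820]
Difference = 0.6420 − 0.3139 = 0.3281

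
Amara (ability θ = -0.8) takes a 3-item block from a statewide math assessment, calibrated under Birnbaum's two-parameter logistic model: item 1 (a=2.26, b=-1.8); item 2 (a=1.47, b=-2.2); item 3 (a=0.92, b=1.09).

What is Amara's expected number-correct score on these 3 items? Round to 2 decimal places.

P(θ) = 1 / (1 + exp(−a(θ − b)))
P_1 = 1/(1+e^{-2.2600}) = 0.9055
P_2 = 1/(1+e^{-2.0580}) = 0.8868
P_3 = 1/(1+e^{1.7388}) = 0.1495
E[score] = 0.9055 + 0.8868 + 0.1495 = 1.9417

1.94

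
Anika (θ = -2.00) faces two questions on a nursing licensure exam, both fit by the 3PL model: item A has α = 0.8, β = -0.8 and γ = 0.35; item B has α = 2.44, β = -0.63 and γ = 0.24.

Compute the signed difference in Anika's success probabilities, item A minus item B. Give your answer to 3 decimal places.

P(θ) = γ + (1 − γ) · 1 / (1 + exp(−α(θ − β)))
P_A = 0.5300
P_B = 0.2659
P_A − P_B = 0.2640

0.264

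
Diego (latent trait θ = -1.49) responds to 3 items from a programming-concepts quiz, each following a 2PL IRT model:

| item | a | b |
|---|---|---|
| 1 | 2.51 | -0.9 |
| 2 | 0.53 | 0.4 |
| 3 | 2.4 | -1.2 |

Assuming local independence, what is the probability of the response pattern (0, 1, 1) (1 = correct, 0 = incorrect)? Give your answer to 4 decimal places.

0.0728

P(θ) = 1 / (1 + exp(−a(θ − b)))
P_1 = 1/(1+e^{1.4809}) = 0.1853
P_2 = 1/(1+e^{1.0017}) = 0.2686
P_3 = 1/(1+e^{0.6960}) = 0.3327
L = (1−P_1) × P_2 × P_3 = 0.8147 × 0.2686 × 0.3327 = 0.07281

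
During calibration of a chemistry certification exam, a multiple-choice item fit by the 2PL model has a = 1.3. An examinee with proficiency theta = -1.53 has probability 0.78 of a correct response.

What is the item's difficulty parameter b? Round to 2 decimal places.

-2.50

P(theta) = 1 / (1 + exp(−a(theta − b)))
logit(0.78) = ln(0.78/0.22) = 1.2657
b = theta − logit/(a) = -1.53 − 1.2657/1.3000 = -2.5036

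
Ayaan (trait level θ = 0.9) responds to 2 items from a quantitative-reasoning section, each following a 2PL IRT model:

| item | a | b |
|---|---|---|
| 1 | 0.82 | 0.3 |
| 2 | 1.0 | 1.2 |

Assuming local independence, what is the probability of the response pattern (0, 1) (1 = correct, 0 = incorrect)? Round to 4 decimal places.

P(θ) = 1 / (1 + exp(−a(θ − b)))
P_1 = 1/(1+e^{-0.4920}) = 0.6206
P_2 = 1/(1+e^{0.3000}) = 0.4256
L = (1−P_1) × P_2 = 0.3794 × 0.4256 = 0.16147

0.1615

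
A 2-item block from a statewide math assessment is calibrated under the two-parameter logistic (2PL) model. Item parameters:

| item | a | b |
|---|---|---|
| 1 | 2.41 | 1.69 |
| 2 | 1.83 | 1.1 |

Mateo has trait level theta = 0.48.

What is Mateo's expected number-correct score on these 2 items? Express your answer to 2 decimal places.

P(theta) = 1 / (1 + exp(−a(theta − b)))
P_1 = 1/(1+e^{2.9161}) = 0.0514
P_2 = 1/(1+e^{1.1346}) = 0.2433
E[score] = 0.0514 + 0.2433 = 0.2947

0.29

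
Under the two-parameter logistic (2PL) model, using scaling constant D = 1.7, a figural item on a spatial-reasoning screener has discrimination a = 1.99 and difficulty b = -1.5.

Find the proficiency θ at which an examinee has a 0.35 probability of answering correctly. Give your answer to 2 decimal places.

P(θ) = 1 / (1 + exp(−D·a(θ − b)))
logit = ln(0.3500/0.6500) = -0.6190
θ = b + logit/(1.7·a) = -1.5 + (-0.6190)/3.3830 = -1.6830

-1.68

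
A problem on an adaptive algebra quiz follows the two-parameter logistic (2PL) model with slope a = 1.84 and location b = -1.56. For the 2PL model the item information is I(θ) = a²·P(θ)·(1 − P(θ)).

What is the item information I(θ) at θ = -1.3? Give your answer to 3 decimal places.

0.800

P = 1/(1+e^{-0.4784}) = 0.6174
P(1−P) = 0.6174 × 0.3826 = 0.2362
I = a² × P(1−P) = 1.84² × 0.2362 = 0.79976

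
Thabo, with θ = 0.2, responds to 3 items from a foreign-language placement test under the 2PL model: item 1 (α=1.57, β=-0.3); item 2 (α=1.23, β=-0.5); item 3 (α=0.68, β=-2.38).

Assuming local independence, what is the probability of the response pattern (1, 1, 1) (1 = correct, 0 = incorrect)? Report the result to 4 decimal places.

0.4115

P(θ) = 1 / (1 + exp(−α(θ − β)))
P_1 = 1/(1+e^{-0.7850}) = 0.6868
P_2 = 1/(1+e^{-0.8610}) = 0.7029
P_3 = 1/(1+e^{-1.7544}) = 0.8525
L = P_1 × P_2 × P_3 = 0.6868 × 0.7029 × 0.8525 = 0.41151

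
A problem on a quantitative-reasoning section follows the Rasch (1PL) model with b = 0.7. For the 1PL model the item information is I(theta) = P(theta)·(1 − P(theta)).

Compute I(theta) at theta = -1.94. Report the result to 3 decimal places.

P = 1/(1+e^{2.6400}) = 0.0666
P(1−P) = 0.0666 × 0.9334 = 0.0622
I = P(1−P) = 0.06217

0.062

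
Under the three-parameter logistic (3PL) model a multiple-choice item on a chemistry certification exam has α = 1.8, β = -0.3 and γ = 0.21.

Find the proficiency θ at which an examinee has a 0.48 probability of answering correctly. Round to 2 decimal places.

-0.66

P(θ) = γ + (1 − γ) · 1 / (1 + exp(−α(θ − β)))
Remove guessing floor: (0.48 − 0.21)/(1 − 0.21) = 0.3418
logit = ln(0.3418/0.6582) = -0.6554
θ = β + logit/(α) = -0.3 + (-0.6554)/1.8000 = -0.6641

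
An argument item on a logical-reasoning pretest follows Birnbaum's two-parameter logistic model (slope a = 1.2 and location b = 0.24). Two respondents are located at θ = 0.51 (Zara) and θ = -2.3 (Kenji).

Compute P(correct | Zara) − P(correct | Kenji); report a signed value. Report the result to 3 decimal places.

P(θ) = 1 / (1 + exp(−a(θ − b)))
P(Zara) = 0.5803  [exponent 0.3240]
P(Kenji) = 0.0453  [exponent -3.0480]
Difference = 0.5803 − 0.0453 = 0.5350

0.535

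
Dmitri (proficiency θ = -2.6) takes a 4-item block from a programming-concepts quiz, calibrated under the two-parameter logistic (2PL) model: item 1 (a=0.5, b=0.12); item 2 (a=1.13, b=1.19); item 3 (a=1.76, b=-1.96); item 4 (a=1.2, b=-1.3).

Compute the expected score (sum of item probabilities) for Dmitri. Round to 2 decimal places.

P(θ) = 1 / (1 + exp(−a(θ − b)))
P_1 = 1/(1+e^{1.3600}) = 0.2042
P_2 = 1/(1+e^{4.2827}) = 0.0136
P_3 = 1/(1+e^{1.1264}) = 0.2448
P_4 = 1/(1+e^{1.5600}) = 0.1736
E[score] = 0.2042 + 0.0136 + 0.2448 + 0.1736 = 0.6363

0.64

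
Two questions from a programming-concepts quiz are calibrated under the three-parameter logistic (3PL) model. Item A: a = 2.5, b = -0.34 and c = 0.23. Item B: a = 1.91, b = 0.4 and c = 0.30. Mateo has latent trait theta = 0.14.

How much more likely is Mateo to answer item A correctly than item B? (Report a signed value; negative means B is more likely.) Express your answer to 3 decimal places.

0.257

P(theta) = c + (1 − c) · 1 / (1 + exp(−a(theta − b)))
P_A = 0.8218
P_B = 0.5648
P_A − P_B = 0.2569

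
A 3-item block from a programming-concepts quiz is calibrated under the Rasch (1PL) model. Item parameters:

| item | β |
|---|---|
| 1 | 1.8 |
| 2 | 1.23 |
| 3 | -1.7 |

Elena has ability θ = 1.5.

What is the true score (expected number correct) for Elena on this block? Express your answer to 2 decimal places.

1.95

P(θ) = 1 / (1 + exp(−(θ − β)))
P_1 = 1/(1+e^{0.3000}) = 0.4256
P_2 = 1/(1+e^{-0.2700}) = 0.5671
P_3 = 1/(1+e^{-3.2000}) = 0.9608
E[score] = 0.4256 + 0.5671 + 0.9608 = 1.9535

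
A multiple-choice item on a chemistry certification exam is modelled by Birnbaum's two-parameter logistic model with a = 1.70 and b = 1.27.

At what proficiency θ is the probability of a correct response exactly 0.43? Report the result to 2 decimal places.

P(θ) = 1 / (1 + exp(−a(θ − b)))
logit = ln(0.4300/0.5700) = -0.2819
θ = b + logit/(a) = 1.27 + (-0.2819)/1.7000 = 1.1042

1.10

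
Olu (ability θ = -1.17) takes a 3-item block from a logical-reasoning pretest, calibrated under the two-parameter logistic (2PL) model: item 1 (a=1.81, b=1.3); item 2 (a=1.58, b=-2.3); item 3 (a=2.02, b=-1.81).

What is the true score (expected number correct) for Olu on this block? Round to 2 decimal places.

1.65

P(θ) = 1 / (1 + exp(−a(θ − b)))
P_1 = 1/(1+e^{4.4707}) = 0.0113
P_2 = 1/(1+e^{-1.7854}) = 0.8564
P_3 = 1/(1+e^{-1.2928}) = 0.7846
E[score] = 0.0113 + 0.8564 + 0.7846 = 1.6523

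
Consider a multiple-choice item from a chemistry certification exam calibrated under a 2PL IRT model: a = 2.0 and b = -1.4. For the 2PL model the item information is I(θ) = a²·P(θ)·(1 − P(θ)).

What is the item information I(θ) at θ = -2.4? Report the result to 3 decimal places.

P = 1/(1+e^{2.0000}) = 0.1192
P(1−P) = 0.1192 × 0.8808 = 0.1050
I = a² × P(1−P) = 2.0² × 0.1050 = 0.41997

0.420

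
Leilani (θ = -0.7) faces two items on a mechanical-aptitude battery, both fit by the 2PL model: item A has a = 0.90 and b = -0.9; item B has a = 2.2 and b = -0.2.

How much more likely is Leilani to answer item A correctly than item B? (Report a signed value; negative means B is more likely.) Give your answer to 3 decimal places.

P(θ) = 1 / (1 + exp(−a(θ − b)))
P_A = 0.5449
P_B = 0.2497
P_A − P_B = 0.2951

0.295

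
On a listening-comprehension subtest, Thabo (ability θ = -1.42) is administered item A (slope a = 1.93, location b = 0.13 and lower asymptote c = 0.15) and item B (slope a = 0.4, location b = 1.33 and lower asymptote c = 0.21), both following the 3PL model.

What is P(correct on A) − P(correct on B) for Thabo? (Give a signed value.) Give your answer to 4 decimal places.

-0.2167

P(θ) = c + (1 − c) · 1 / (1 + exp(−a(θ − b)))
P_A = 0.1906
P_B = 0.4073
P_A − P_B = -0.2167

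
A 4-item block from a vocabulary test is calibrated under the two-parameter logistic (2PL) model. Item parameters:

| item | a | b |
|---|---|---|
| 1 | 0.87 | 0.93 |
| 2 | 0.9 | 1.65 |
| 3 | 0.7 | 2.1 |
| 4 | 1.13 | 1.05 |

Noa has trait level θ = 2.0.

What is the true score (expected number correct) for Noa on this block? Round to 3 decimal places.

P(θ) = 1 / (1 + exp(−a(θ − b)))
P_1 = 1/(1+e^{-0.9309}) = 0.7173
P_2 = 1/(1+e^{-0.3150}) = 0.5781
P_3 = 1/(1+e^{0.0700}) = 0.4825
P_4 = 1/(1+e^{-1.0735}) = 0.7453
E[score] = 0.7173 + 0.5781 + 0.4825 + 0.7453 = 2.5231

2.523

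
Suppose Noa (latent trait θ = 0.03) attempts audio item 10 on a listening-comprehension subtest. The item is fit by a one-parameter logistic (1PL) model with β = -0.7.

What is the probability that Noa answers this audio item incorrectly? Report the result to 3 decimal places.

0.325

P(θ) = 1 / (1 + exp(−(θ − β)))
Exponent: (0.03 − (-0.7)) = 0.7300
1/(1 + e^{-0.7300}) = 0.6748
P = 0.6748
P(incorrect) = 1 − 0.6748 = 0.3252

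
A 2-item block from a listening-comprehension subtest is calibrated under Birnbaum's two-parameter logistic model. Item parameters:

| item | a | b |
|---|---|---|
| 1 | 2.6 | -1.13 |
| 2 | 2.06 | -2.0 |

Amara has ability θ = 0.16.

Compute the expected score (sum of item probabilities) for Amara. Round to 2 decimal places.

P(θ) = 1 / (1 + exp(−a(θ − b)))
P_1 = 1/(1+e^{-3.3540}) = 0.9662
P_2 = 1/(1+e^{-4.4496}) = 0.9885
E[score] = 0.9662 + 0.9885 = 1.9547

1.95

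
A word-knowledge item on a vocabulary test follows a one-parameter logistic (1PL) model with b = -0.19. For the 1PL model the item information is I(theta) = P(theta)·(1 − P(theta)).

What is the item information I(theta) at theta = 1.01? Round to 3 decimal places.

0.178

P = 1/(1+e^{-1.2000}) = 0.7685
P(1−P) = 0.7685 × 0.2315 = 0.1779
I = P(1−P) = 0.17789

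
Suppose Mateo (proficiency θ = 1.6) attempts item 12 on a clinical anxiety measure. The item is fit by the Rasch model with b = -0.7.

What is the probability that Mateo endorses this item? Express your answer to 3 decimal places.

0.909

P(θ) = 1 / (1 + exp(−(θ − b)))
Exponent: (1.6 − (-0.7)) = 2.3000
1/(1 + e^{-2.3000}) = 0.9089
P = 0.9089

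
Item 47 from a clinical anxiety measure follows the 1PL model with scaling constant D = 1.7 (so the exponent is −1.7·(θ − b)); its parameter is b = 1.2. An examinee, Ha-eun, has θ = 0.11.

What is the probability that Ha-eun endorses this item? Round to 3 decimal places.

P(θ) = 1 / (1 + exp(−D·(θ − b)))
Exponent: 1.7 × (0.11 − 1.2) = -1.8530
1/(1 + e^{1.8530}) = 0.1355
P = 0.1355

0.136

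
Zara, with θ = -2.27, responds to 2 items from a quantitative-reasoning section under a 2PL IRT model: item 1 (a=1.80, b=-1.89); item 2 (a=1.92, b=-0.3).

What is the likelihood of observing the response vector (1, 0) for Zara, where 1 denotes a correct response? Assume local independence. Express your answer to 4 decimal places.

0.3279

P(θ) = 1 / (1 + exp(−a(θ − b)))
P_1 = 1/(1+e^{0.6840}) = 0.3354
P_2 = 1/(1+e^{3.7824}) = 0.0223
L = P_1 × (1−P_2) = 0.3354 × 0.9777 = 0.32790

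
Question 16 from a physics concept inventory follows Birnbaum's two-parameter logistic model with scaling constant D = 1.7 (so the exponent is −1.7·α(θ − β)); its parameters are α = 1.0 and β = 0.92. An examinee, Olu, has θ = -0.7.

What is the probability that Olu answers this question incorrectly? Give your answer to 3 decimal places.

0.940

P(θ) = 1 / (1 + exp(−D·α(θ − β)))
Exponent: 1.7 × 1.0 × (-0.7 − 0.92) = -2.7540
1/(1 + e^{2.7540}) = 0.0599
P = 0.0599
P(incorrect) = 1 − 0.0599 = 0.9401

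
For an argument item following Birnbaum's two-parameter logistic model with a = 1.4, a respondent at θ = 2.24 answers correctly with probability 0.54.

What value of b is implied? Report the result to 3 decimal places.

P(θ) = 1 / (1 + exp(−a(θ − b)))
logit(0.54) = ln(0.54/0.46) = 0.1603
b = θ − logit/(a) = 2.24 − 0.1603/1.4000 = 2.1255

2.125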